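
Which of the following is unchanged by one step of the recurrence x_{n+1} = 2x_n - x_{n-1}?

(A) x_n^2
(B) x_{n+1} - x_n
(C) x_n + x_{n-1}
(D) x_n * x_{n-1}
B

For the recurrence x_{n+1} = 2x_n - x_{n-1}:

If x_{n+1} = 2x_n - x_{n-1}, then:
x_{n+1} - x_n = x_n - x_{n-1}
The first difference is constant throughout the sequence.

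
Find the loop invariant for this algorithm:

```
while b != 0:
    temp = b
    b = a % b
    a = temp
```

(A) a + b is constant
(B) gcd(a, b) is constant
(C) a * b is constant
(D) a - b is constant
B

A loop invariant must hold before the first iteration and be re-established by every execution of the body.

(B) gcd(a, b) is constant: One iteration replaces (a, b) by (b, a mod b). Since a mod b = a - q*b for an integer q, any common divisor of a and b divides b and a mod b, and conversely; hence gcd(b, a mod b) = gcd(a, b). For instance (32, 10) -> (10, 2) keeps gcd = 2. At exit b = 0 and a = gcd of the original inputs.

The other options fail:
(A) a + b is constant: e.g. (a, b) = (32, 10) -> (10, 2): the sum goes from 42 to 12.
(C) a * b is constant: e.g. (a, b) = (32, 10) -> (10, 2): the product goes from 320 to 20.
(D) a - b is constant: e.g. (a, b) = (32, 10) -> (10, 2): the difference goes from 22 to 8.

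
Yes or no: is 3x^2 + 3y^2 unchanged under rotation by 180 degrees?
Yes

Applying rotation by 180 degrees: x' = x*cos(180 degrees) - y*sin(180 degrees) = -x, y' = x*sin(180 degrees) + y*cos(180 degrees) = -y

Substituting into 3x^2 + 3y^2:
3(-x)^2 + 3(-y)^2
= 3x^2 + 3y^2

This equals the original expression 3x^2 + 3y^2, so it IS invariant.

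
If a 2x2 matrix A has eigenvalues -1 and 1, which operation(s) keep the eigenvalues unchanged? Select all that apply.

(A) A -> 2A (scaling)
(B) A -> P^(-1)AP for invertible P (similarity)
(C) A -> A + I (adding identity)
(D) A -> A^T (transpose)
B and D

Eigenvalues are preserved by:
1. Similarity transformations: A -> P^(-1)AP (same characteristic polynomial)
2. Transpose: A^T has the same eigenvalues as A

Eigenvalues are NOT preserved by:
- Adding identity: eigenvalues become -1+1, 1+1
- Scaling: eigenvalues become -2, 2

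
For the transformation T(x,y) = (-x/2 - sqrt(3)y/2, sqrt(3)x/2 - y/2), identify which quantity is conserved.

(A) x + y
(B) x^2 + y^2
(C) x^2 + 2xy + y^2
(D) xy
B

An expression E(x,y) is invariant under T if E(T(x,y)) = E(x,y). Here T(x,y) = (-x/2 - sqrt(3)y/2, sqrt(3)x/2 - y/2).
Substitute the transformed coordinates into each option and compare with the original:
(A) x + y  ->  (-x/2 - sqrt(3)y/2) + (sqrt(3)x/2 - y/2) = -x/2 + sqrt(3)x/2 - sqrt(3)y/2 - y/2   [differs from x + y: not invariant]
(B) x^2 + y^2  ->  (-x/2 - sqrt(3)y/2)^2 + (sqrt(3)x/2 - y/2)^2 = x^2 + y^2   [equals x^2 + y^2: invariant]
(C) x^2 + 2xy + y^2  ->  (-x/2 - sqrt(3)y/2)^2 + 2(-x/2 - sqrt(3)y/2)(sqrt(3)x/2 - y/2) + (sqrt(3)x/2 - y/2)^2 = -sqrt(3)x^2/2 + x^2 - xy + sqrt(3)y^2/2 + y^2   [differs from x^2 + 2xy + y^2: not invariant]
(D) xy  ->  (-x/2 - sqrt(3)y/2)(sqrt(3)x/2 - y/2) = -sqrt(3)x^2/4 - xy/2 + sqrt(3)y^2/4   [differs from xy: not invariant]

Only option (B), x^2 + y^2, is unchanged by the transformation.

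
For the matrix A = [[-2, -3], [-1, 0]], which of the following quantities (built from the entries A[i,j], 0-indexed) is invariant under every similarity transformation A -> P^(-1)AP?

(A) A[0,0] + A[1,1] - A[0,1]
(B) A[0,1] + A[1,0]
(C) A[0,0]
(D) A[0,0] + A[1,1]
D

A[0,0] + A[1,1] is the trace of A. By the cyclic property of the trace, tr(P^(-1)AP) = tr(APP^(-1)) = tr(A), so it is the same for every matrix similar to A.

The other combinations are not similarity invariants. For example, take P = [[1, 1], [1, 2]] (det P = 1), so P^(-1) = [[2, -1], [-1, 1]] and
B = P^(-1)AP = [[-9, -15], [4, 7]].
Evaluating each option on A and on B:
(A) A[0,0] + A[1,1] - A[0,1]: 1 for A, 13 for B -> changes
(B) A[0,1] + A[1,0]: -4 for A, -11 for B -> changes
(C) A[0,0]: -2 for A, -9 for B -> changes
(D) A[0,0] + A[1,1]: -2 for A, -2 for B -> unchanged

Only (D) A[0,0] + A[1,1] = -2 survives (and it does so for every P, not just this one), so it is the invariant.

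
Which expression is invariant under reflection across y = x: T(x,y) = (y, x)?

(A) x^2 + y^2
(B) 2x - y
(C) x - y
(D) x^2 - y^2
A

The map is reflection across y = x: T(x,y) = (y, x).
Substitute the transformed coordinates into each option and compare with the original:
(A) x^2 + y^2  ->  (y)^2 + (x)^2 = x^2 + y^2   [equals x^2 + y^2: invariant]
(B) 2x - y  ->  2(y) - (x) = -x + 2y   [differs from 2x - y: not invariant]
(C) x - y  ->  (y) - (x) = -x + y   [differs from x - y: not invariant]
(D) x^2 - y^2  ->  (y)^2 - (x)^2 = -x^2 + y^2   [differs from x^2 - y^2: not invariant]

Only option (A), x^2 + y^2, is unchanged by the transformation.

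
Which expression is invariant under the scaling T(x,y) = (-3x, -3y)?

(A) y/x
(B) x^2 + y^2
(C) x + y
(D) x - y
A

Under the uniform scaling T(x,y) = (-3x, -3y):
Substitute the transformed coordinates into each option and compare with the original:
(A) y/x  ->  (-3y)/(-3x) = y/x   [equals y/x: invariant]
(B) x^2 + y^2  ->  (-3x)^2 + (-3y)^2 = 9x^2 + 9y^2   [differs from x^2 + y^2: not invariant]
(C) x + y  ->  (-3x) + (-3y) = -3x - 3y   [differs from x + y: not invariant]
(D) x - y  ->  (-3x) - (-3y) = -3x + 3y   [differs from x - y: not invariant]

Only option (A), y/x, is unchanged by the transformation.
The common factor -3 cancels in a ratio of coordinates, while sums, products and sums of squares pick up factors of -3 or 9.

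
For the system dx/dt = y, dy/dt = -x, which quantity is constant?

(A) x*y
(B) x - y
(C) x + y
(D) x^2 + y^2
D

A first integral I satisfies dI/dt = 0 along every solution. Differentiate each option and use the equation of motion:
(A) d/dt[x*y] = (dx/dt)y + x(dy/dt) = y^2 - x^2, not identically 0
(B) d/dt[x - y] = y - (-x) = x + y, not identically 0
(C) d/dt[x + y] = y + (-x) = y - x, not identically 0
(D) d/dt[x^2 + y^2] = 2x*dx/dt + 2y*dy/dt = 2x*y + 2y*(-x) = 0

Only (D) has zero time-derivative. So x^2 + y^2 (the squared radius; trajectories are circles) is the conserved quantity.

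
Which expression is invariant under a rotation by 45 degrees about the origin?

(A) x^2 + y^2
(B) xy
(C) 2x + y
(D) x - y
A

A rotation by 45 degrees sends (x, y) to (sqrt(2)x/2 - sqrt(2)y/2, sqrt(2)x/2 + sqrt(2)y/2).
Substitute the transformed coordinates into each option and compare with the original:
(A) x^2 + y^2  ->  (sqrt(2)x/2 - sqrt(2)y/2)^2 + (sqrt(2)x/2 + sqrt(2)y/2)^2 = x^2 + y^2   [equals x^2 + y^2: invariant]
(B) xy  ->  (sqrt(2)x/2 - sqrt(2)y/2)(sqrt(2)x/2 + sqrt(2)y/2) = x^2/2 - y^2/2   [differs from xy: not invariant]
(C) 2x + y  ->  2(sqrt(2)x/2 - sqrt(2)y/2) + (sqrt(2)x/2 + sqrt(2)y/2) = 3sqrt(2)x/2 - sqrt(2)y/2   [differs from 2x + y: not invariant]
(D) x - y  ->  (sqrt(2)x/2 - sqrt(2)y/2) - (sqrt(2)x/2 + sqrt(2)y/2) = -sqrt(2)y   [differs from x - y: not invariant]

Only option (A), x^2 + y^2, is unchanged by the transformation.
Geometrically, x^2 + y^2 is the squared distance from the origin, which every rotation about the origin preserves.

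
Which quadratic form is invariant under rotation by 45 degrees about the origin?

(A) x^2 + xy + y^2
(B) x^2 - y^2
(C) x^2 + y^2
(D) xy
C

Rotation by 45 degrees sends (x, y) to (sqrt(2)x/2 - sqrt(2)y/2, sqrt(2)x/2 + sqrt(2)y/2).
Substitute the transformed coordinates into each option and compare with the original:
(A) x^2 + xy + y^2  ->  (sqrt(2)x/2 - sqrt(2)y/2)^2 + (sqrt(2)x/2 - sqrt(2)y/2)(sqrt(2)x/2 + sqrt(2)y/2) + (sqrt(2)x/2 + sqrt(2)y/2)^2 = 3x^2/2 + y^2/2   [differs from x^2 + xy + y^2: not invariant]
(B) x^2 - y^2  ->  (sqrt(2)x/2 - sqrt(2)y/2)^2 - (sqrt(2)x/2 + sqrt(2)y/2)^2 = -2xy   [differs from x^2 - y^2: not invariant]
(C) x^2 + y^2  ->  (sqrt(2)x/2 - sqrt(2)y/2)^2 + (sqrt(2)x/2 + sqrt(2)y/2)^2 = x^2 + y^2   [equals x^2 + y^2: invariant]
(D) xy  ->  (sqrt(2)x/2 - sqrt(2)y/2)(sqrt(2)x/2 + sqrt(2)y/2) = x^2/2 - y^2/2   [differs from xy: not invariant]

Only option (C), x^2 + y^2, is unchanged by the transformation.
x^2 + y^2 is the squared distance from the origin, which rotations preserve.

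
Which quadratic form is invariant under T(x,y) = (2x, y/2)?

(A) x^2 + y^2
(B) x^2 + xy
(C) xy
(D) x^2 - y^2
C

T multiplies x by 2 and divides y by 2.
Substitute the transformed coordinates into each option and compare with the original:
(A) x^2 + y^2  ->  (2x)^2 + (y/2)^2 = 4x^2 + y^2/4   [differs from x^2 + y^2: not invariant]
(B) x^2 + xy  ->  (2x)^2 + (2x)(y/2) = 4x^2 + xy   [differs from x^2 + xy: not invariant]
(C) xy  ->  (2x)(y/2) = xy   [equals xy: invariant]
(D) x^2 - y^2  ->  (2x)^2 - (y/2)^2 = 4x^2 - y^2/4   [differs from x^2 - y^2: not invariant]

Only option (C), xy, is unchanged by the transformation.
The factors 2 and 1/2 cancel only in the pure product xy.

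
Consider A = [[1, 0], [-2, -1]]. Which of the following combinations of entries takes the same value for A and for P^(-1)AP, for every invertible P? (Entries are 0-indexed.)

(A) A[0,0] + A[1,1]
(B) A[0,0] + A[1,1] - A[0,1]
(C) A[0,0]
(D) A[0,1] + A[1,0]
A

A[0,0] + A[1,1] is the trace of A. By the cyclic property of the trace, tr(P^(-1)AP) = tr(APP^(-1)) = tr(A), so it is the same for every matrix similar to A.

The other combinations are not similarity invariants. For example, take P = [[1, 1], [0, 1]] (det P = 1), so P^(-1) = [[1, -1], [0, 1]] and
B = P^(-1)AP = [[3, 4], [-2, -3]].
Evaluating each option on A and on B:
(A) A[0,0] + A[1,1]: 0 for A, 0 for B -> unchanged
(B) A[0,0] + A[1,1] - A[0,1]: 0 for A, -4 for B -> changes
(C) A[0,0]: 1 for A, 3 for B -> changes
(D) A[0,1] + A[1,0]: -2 for A, 2 for B -> changes

Only (A) A[0,0] + A[1,1] = 0 survives (and it does so for every P, not just this one), so it is the invariant.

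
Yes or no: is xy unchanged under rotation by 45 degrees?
No

Applying rotation by 45 degrees: x' = x*cos(45 degrees) - y*sin(45 degrees) = sqrt(2)x/2 - sqrt(2)y/2, y' = x*sin(45 degrees) + y*cos(45 degrees) = sqrt(2)x/2 + sqrt(2)y/2

Substituting into xy:
(sqrt(2)x/2 - sqrt(2)y/2)(sqrt(2)x/2 + sqrt(2)y/2)
= x^2/2 - y^2/2

This differs from the original expression xy, so it is NOT invariant.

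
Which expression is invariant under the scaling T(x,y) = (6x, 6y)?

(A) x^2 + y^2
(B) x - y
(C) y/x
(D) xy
C

Under the uniform scaling T(x,y) = (6x, 6y):
Substitute the transformed coordinates into each option and compare with the original:
(A) x^2 + y^2  ->  (6x)^2 + (6y)^2 = 36x^2 + 36y^2   [differs from x^2 + y^2: not invariant]
(B) x - y  ->  (6x) - (6y) = 6x - 6y   [differs from x - y: not invariant]
(C) y/x  ->  (6y)/(6x) = y/x   [equals y/x: invariant]
(D) xy  ->  (6x)(6y) = 36xy   [differs from xy: not invariant]

Only option (C), y/x, is unchanged by the transformation.
The common factor 6 cancels in a ratio of coordinates, while sums, products and sums of squares pick up factors of 6 or 36.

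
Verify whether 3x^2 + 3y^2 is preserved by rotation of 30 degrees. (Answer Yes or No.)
Yes

Applying rotation by 30 degrees: x' = x*cos(30 degrees) - y*sin(30 degrees) = sqrt(3)x/2 - y/2, y' = x*sin(30 degrees) + y*cos(30 degrees) = x/2 + sqrt(3)y/2

Substituting into 3x^2 + 3y^2:
3(sqrt(3)x/2 - y/2)^2 + 3(x/2 + sqrt(3)y/2)^2
= 3x^2 + 3y^2

This equals the original expression 3x^2 + 3y^2, so it IS invariant.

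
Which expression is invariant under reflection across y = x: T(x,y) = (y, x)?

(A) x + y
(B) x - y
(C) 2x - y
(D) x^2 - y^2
A

The map is reflection across y = x: T(x,y) = (y, x).
Substitute the transformed coordinates into each option and compare with the original:
(A) x + y  ->  (y) + (x) = x + y   [equals x + y: invariant]
(B) x - y  ->  (y) - (x) = -x + y   [differs from x - y: not invariant]
(C) 2x - y  ->  2(y) - (x) = -x + 2y   [differs from 2x - y: not invariant]
(D) x^2 - y^2  ->  (y)^2 - (x)^2 = -x^2 + y^2   [differs from x^2 - y^2: not invariant]

Only option (A), x + y, is unchanged by the transformation.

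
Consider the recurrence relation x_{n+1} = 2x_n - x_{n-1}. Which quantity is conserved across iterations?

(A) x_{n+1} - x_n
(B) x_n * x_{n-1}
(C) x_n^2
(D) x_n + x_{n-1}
A

For the recurrence x_{n+1} = 2x_n - x_{n-1}:

If x_{n+1} = 2x_n - x_{n-1}, then:
x_{n+1} - x_n = x_n - x_{n-1}
The first difference is constant throughout the sequence.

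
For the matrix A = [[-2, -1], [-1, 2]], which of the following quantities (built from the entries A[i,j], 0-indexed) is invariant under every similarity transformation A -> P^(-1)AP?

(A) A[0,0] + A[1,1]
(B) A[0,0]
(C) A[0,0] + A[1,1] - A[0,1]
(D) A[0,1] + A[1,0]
A

A[0,0] + A[1,1] is the trace of A. By the cyclic property of the trace, tr(P^(-1)AP) = tr(APP^(-1)) = tr(A), so it is the same for every matrix similar to A.

The other combinations are not similarity invariants. For example, take P = [[1, 1], [0, 1]] (det P = 1), so P^(-1) = [[1, -1], [0, 1]] and
B = P^(-1)AP = [[-1, -4], [-1, 1]].
Evaluating each option on A and on B:
(A) A[0,0] + A[1,1]: 0 for A, 0 for B -> unchanged
(B) A[0,0]: -2 for A, -1 for B -> changes
(C) A[0,0] + A[1,1] - A[0,1]: 1 for A, 4 for B -> changes
(D) A[0,1] + A[1,0]: -2 for A, -5 for B -> changes

Only (A) A[0,0] + A[1,1] = 0 survives (and it does so for every P, not just this one), so it is the invariant.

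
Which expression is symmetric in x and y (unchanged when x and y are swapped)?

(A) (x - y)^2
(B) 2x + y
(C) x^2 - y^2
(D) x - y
A

A symmetric expression is unchanged when the variables are permuted; here the transformation to test is the swap (x, y) -> (y, x).
Substitute the transformed coordinates into each option and compare with the original:
(A) (x - y)^2  ->  ((y) - (x))^2 = x^2 - 2xy + y^2   [equals (x - y)^2: invariant]
(B) 2x + y  ->  2(y) + (x) = x + 2y   [differs from 2x + y: not invariant]
(C) x^2 - y^2  ->  (y)^2 - (x)^2 = -x^2 + y^2   [differs from x^2 - y^2: not invariant]
(D) x - y  ->  (y) - (x) = -x + y   [differs from x - y: not invariant]

Only option (A), (x - y)^2, is unchanged by the transformation.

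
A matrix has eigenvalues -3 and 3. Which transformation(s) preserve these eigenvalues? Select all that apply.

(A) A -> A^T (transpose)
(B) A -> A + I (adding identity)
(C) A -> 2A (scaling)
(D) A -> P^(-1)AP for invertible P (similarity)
A and D

Eigenvalues are preserved by:
1. Similarity transformations: A -> P^(-1)AP (same characteristic polynomial)
2. Transpose: A^T has the same eigenvalues as A

Eigenvalues are NOT preserved by:
- Adding identity: eigenvalues become -3+1, 3+1
- Scaling: eigenvalues become -6, 6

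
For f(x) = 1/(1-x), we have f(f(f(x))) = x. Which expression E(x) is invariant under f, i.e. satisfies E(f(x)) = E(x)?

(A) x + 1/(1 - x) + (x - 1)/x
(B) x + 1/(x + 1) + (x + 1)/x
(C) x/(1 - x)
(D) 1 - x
A

Replace x by f(x) = 1/(1 - x) in each option and simplify. As a quick numerical cross-check, also compare E(5) with E(f(5)) = E(-1/4).

(A) x + 1/(1 - x) + (x - 1)/x  ->  (1/(1 - x)) + 1/(1 - (1/(1 - x))) + ((1/(1 - x)) - 1)/(1/(1 - x)), which simplifies back to x + 1/(1 - x) + (x - 1)/x; check: E(5) = 111/20, E(-1/4) = 111/20.   [invariant]
(B) x + 1/(x + 1) + (x + 1)/x  ->  (1/(1 - x)) + 1/((1/(1 - x)) + 1) + ((1/(1 - x)) + 1)/(1/(1 - x)) = (-x^3 + 6x^2 - 11x + 7)/(x^2 - 3x + 2); check: E(5) = 191/30 but E(-1/4) = -23/12.   [not invariant]
(C) x/(1 - x)  ->  (1/(1 - x))/(1 - (1/(1 - x))) = -1/x; check: E(5) = -5/4 but E(-1/4) = -1/5.   [not invariant]
(D) 1 - x  ->  1 - (1/(1 - x)) = x/(x - 1); check: E(5) = -4 but E(-1/4) = 5/4.   [not invariant]

Only (A) is unchanged. Indeed f(f(x)) = 1/(1 - 1/(1-x)) = (1-x)/(-x) = (x-1)/x, so E(x) = x + f(x) + f(f(x)) is the sum over the whole 3-cycle; applying f just permutes the three terms cyclically (x -> f(x) -> f(f(x)) -> x), leaving the sum unchanged.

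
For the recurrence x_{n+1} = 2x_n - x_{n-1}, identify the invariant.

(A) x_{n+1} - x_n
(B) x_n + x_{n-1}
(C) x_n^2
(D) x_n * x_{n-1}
A

For the recurrence x_{n+1} = 2x_n - x_{n-1}:

If x_{n+1} = 2x_n - x_{n-1}, then:
x_{n+1} - x_n = x_n - x_{n-1}
The first difference is constant throughout the sequence.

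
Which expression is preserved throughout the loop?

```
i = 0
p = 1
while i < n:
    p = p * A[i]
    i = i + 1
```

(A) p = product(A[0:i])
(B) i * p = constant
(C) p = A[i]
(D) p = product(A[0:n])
A

A loop invariant must hold before the first iteration and be re-established by every execution of the body.

(A) p = product(A[0:i]): Initially i = 0 and p = 1 = product of the empty slice A[0:0]. If p = product(A[0:i]) holds at the top of an iteration, the body sets p to product(A[0:i]) * A[i] = product(A[0:i+1]) and then i to i+1, so the property is restored. At exit i = n, giving p = product(A[0:n]).

The other options fail:
(B) i * p = constant: initially i * p = 0, but after one iteration it is 1 * A[0], which is nonzero in general.
(C) p = A[i]: after the first iteration p = A[0] but i = 1; in general p is a product of several elements, not a single one.
(D) p = product(A[0:n]): false before the loop (p = 1, not the full product) -- it only becomes true at exit.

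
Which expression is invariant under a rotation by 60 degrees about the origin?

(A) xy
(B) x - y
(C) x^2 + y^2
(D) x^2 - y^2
C

A rotation by 60 degrees sends (x, y) to (x/2 - sqrt(3)y/2, sqrt(3)x/2 + y/2).
Substitute the transformed coordinates into each option and compare with the original:
(A) xy  ->  (x/2 - sqrt(3)y/2)(sqrt(3)x/2 + y/2) = sqrt(3)x^2/4 - xy/2 - sqrt(3)y^2/4   [differs from xy: not invariant]
(B) x - y  ->  (x/2 - sqrt(3)y/2) - (sqrt(3)x/2 + y/2) = -sqrt(3)x/2 + x/2 - sqrt(3)y/2 - y/2   [differs from x - y: not invariant]
(C) x^2 + y^2  ->  (x/2 - sqrt(3)y/2)^2 + (sqrt(3)x/2 + y/2)^2 = x^2 + y^2   [equals x^2 + y^2: invariant]
(D) x^2 - y^2  ->  (x/2 - sqrt(3)y/2)^2 - (sqrt(3)x/2 + y/2)^2 = -x^2/2 - sqrt(3)xy + y^2/2   [differs from x^2 - y^2: not invariant]

Only option (C), x^2 + y^2, is unchanged by the transformation.
Geometrically, x^2 + y^2 is the squared distance from the origin, which every rotation about the origin preserves.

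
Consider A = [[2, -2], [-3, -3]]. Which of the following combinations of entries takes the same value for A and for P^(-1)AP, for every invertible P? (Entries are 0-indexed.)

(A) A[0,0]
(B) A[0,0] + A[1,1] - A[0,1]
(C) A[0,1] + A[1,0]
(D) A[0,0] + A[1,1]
D

A[0,0] + A[1,1] is the trace of A. By the cyclic property of the trace, tr(P^(-1)AP) = tr(APP^(-1)) = tr(A), so it is the same for every matrix similar to A.

The other combinations are not similarity invariants. For example, take P = [[2, 1], [1, 1]] (det P = 1), so P^(-1) = [[1, -1], [-1, 2]] and
B = P^(-1)AP = [[11, 6], [-20, -12]].
Evaluating each option on A and on B:
(A) A[0,0]: 2 for A, 11 for B -> changes
(B) A[0,0] + A[1,1] - A[0,1]: 1 for A, -7 for B -> changes
(C) A[0,1] + A[1,0]: -5 for A, -14 for B -> changes
(D) A[0,0] + A[1,1]: -1 for A, -1 for B -> unchanged

Only (D) A[0,0] + A[1,1] = -1 survives (and it does so for every P, not just this one), so it is the invariant.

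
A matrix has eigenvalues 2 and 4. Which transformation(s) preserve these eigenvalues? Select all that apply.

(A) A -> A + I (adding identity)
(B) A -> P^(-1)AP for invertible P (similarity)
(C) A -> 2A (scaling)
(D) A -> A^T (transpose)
B and D

Eigenvalues are preserved by:
1. Similarity transformations: A -> P^(-1)AP (same characteristic polynomial)
2. Transpose: A^T has the same eigenvalues as A

Eigenvalues are NOT preserved by:
- Adding identity: eigenvalues become 2+1, 4+1
- Scaling: eigenvalues become 4, 8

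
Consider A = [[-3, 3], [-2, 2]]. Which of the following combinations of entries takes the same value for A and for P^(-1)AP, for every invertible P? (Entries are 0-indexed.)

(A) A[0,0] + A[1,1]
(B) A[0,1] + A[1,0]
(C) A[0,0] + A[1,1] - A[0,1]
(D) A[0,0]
A

A[0,0] + A[1,1] is the trace of A. By the cyclic property of the trace, tr(P^(-1)AP) = tr(APP^(-1)) = tr(A), so it is the same for every matrix similar to A.

The other combinations are not similarity invariants. For example, take P = [[1, 2], [0, 1]] (det P = 1), so P^(-1) = [[1, -2], [0, 1]] and
B = P^(-1)AP = [[1, 1], [-2, -2]].
Evaluating each option on A and on B:
(A) A[0,0] + A[1,1]: -1 for A, -1 for B -> unchanged
(B) A[0,1] + A[1,0]: 1 for A, -1 for B -> changes
(C) A[0,0] + A[1,1] - A[0,1]: -4 for A, -2 for B -> changes
(D) A[0,0]: -3 for A, 1 for B -> changes

Only (A) A[0,0] + A[1,1] = -1 survives (and it does so for every P, not just this one), so it is the invariant.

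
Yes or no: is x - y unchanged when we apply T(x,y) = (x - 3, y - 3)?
Yes

Substitute T(x,y) = (x - 3, y - 3) into the expression and compare with the original.

Original: x - y
After applying T: (x - 3) - (y - 3) = x - y

This is identical to the original x - y, so the expression is invariant.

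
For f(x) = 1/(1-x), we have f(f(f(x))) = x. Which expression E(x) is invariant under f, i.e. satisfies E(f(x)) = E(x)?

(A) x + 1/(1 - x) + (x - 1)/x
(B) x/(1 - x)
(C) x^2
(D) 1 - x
A

Replace x by f(x) = 1/(1 - x) in each option and simplify. As a quick numerical cross-check, also compare E(4) with E(f(4)) = E(-1/3).

(A) x + 1/(1 - x) + (x - 1)/x  ->  (1/(1 - x)) + 1/(1 - (1/(1 - x))) + ((1/(1 - x)) - 1)/(1/(1 - x)), which simplifies back to x + 1/(1 - x) + (x - 1)/x; check: E(4) = 53/12, E(-1/3) = 53/12.   [invariant]
(B) x/(1 - x)  ->  (1/(1 - x))/(1 - (1/(1 - x))) = -1/x; check: E(4) = -4/3 but E(-1/3) = -1/4.   [not invariant]
(C) x^2  ->  (1/(1 - x))^2 = (x - 1)^(-2); check: E(4) = 16 but E(-1/3) = 1/9.   [not invariant]
(D) 1 - x  ->  1 - (1/(1 - x)) = x/(x - 1); check: E(4) = -3 but E(-1/3) = 4/3.   [not invariant]

Only (A) is unchanged. Indeed f(f(x)) = 1/(1 - 1/(1-x)) = (1-x)/(-x) = (x-1)/x, so E(x) = x + f(x) + f(f(x)) is the sum over the whole 3-cycle; applying f just permutes the three terms cyclically (x -> f(x) -> f(f(x)) -> x), leaving the sum unchanged.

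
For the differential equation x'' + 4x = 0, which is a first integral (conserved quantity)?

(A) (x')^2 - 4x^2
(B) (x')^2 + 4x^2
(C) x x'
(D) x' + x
B

A first integral I satisfies dI/dt = 0 along every solution. Differentiate each option and use the equation of motion:
(A) d/dt[(x')^2 - 4x^2] = 2x'x'' - 8x x' = -16x x', not identically 0
(B) d/dt[(x')^2 + 4x^2] = 2x'x'' + 8x x' = 2x'(-4x) + 8x x' = 0
(C) d/dt[x x'] = (x')^2 + x x'' = (x')^2 - 4x^2, not identically 0
(D) d/dt[x' + x] = x'' + x' = -4x + x', not identically 0

Only (B) has zero time-derivative. So the energy-like quantity (x')^2 + 4x^2 is the first integral.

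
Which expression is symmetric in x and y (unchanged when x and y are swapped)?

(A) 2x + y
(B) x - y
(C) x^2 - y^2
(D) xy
D

A symmetric expression is unchanged when the variables are permuted; here the transformation to test is the swap (x, y) -> (y, x).
Substitute the transformed coordinates into each option and compare with the original:
(A) 2x + y  ->  2(y) + (x) = x + 2y   [differs from 2x + y: not invariant]
(B) x - y  ->  (y) - (x) = -x + y   [differs from x - y: not invariant]
(C) x^2 - y^2  ->  (y)^2 - (x)^2 = -x^2 + y^2   [differs from x^2 - y^2: not invariant]
(D) xy  ->  (y)(x) = xy   [equals xy: invariant]

Only option (D), xy, is unchanged by the transformation.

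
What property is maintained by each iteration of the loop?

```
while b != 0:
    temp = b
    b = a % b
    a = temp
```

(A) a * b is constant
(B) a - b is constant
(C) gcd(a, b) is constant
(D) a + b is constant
C

A loop invariant must hold before the first iteration and be re-established by every execution of the body.

(C) gcd(a, b) is constant: One iteration replaces (a, b) by (b, a mod b). Since a mod b = a - q*b for an integer q, any common divisor of a and b divides b and a mod b, and conversely; hence gcd(b, a mod b) = gcd(a, b). For instance (15, 6) -> (6, 3) keeps gcd = 3. At exit b = 0 and a = gcd of the original inputs.

The other options fail:
(A) a * b is constant: e.g. (a, b) = (15, 6) -> (6, 3): the product goes from 90 to 18.
(B) a - b is constant: e.g. (a, b) = (15, 6) -> (6, 3): the difference goes from 9 to 3.
(D) a + b is constant: e.g. (a, b) = (15, 6) -> (6, 3): the sum goes from 21 to 9.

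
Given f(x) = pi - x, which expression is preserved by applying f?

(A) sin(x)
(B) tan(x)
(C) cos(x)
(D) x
A

For f(x) = pi - x:
sin(pi - x) = sin(x), so sine is invariant under this transformation.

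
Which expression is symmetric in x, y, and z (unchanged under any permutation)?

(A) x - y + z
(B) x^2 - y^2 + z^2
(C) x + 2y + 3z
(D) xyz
D

A symmetric expression is unchanged when the variables are permuted; here the transformation to test is the swap (x, y) -> (y, x).
A symmetric expression must survive every permutation; the single swap x <-> y already eliminates the distractors, and the keyed expression is also unchanged by x <-> z and y <-> z (each variable enters it in exactly the same way).
Substitute the transformed coordinates into each option and compare with the original:
(A) x - y + z  ->  (y) - (x) + z = -x + y + z   [differs from x - y + z: not invariant]
(B) x^2 - y^2 + z^2  ->  (y)^2 - (x)^2 + z^2 = -x^2 + y^2 + z^2   [differs from x^2 - y^2 + z^2: not invariant]
(C) x + 2y + 3z  ->  (y) + 2(x) + 3z = 2x + y + 3z   [differs from x + 2y + 3z: not invariant]
(D) xyz  ->  (y)(x)z = xyz   [equals xyz: invariant]

Only option (D), xyz, is unchanged by the transformation.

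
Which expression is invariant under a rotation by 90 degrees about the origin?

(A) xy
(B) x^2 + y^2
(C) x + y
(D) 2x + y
B

A rotation by 90 degrees sends (x, y) to (-y, x).
Substitute the transformed coordinates into each option and compare with the original:
(A) xy  ->  (-y)(x) = -xy   [differs from xy: not invariant]
(B) x^2 + y^2  ->  (-y)^2 + (x)^2 = x^2 + y^2   [equals x^2 + y^2: invariant]
(C) x + y  ->  (-y) + (x) = x - y   [differs from x + y: not invariant]
(D) 2x + y  ->  2(-y) + (x) = x - 2y   [differs from 2x + y: not invariant]

Only option (B), x^2 + y^2, is unchanged by the transformation.
Geometrically, x^2 + y^2 is the squared distance from the origin, which every rotation about the origin preserves.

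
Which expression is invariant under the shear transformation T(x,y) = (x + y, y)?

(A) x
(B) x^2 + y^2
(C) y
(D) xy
C

Under the shear T(x,y) = (x + y, y):
Substitute the transformed coordinates into each option and compare with the original:
(A) x  ->  (x + y) = x + y   [differs from x: not invariant]
(B) x^2 + y^2  ->  (x + y)^2 + (y)^2 = x^2 + 2xy + 2y^2   [differs from x^2 + y^2: not invariant]
(C) y  ->  (y) = y   [equals y: invariant]
(D) xy  ->  (x + y)(y) = xy + y^2   [differs from xy: not invariant]

Only option (C), y, is unchanged by the transformation.
A horizontal shear moves points parallel to the x-axis, so the y-coordinate (and any function of y alone) is unchanged.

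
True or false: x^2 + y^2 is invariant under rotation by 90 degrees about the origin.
True

Applying rotation by 90 degrees: x' = x*cos(90 degrees) - y*sin(90 degrees) = -y, y' = x*sin(90 degrees) + y*cos(90 degrees) = x

Substituting into x^2 + y^2:
(-y)^2 + (x)^2
= x^2 + y^2

This equals the original expression x^2 + y^2, so it IS invariant.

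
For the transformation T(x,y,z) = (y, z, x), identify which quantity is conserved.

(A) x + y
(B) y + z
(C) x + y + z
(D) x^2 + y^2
C

Apply T(x,y,z) = (y, z, x) to each option, i.e. replace (x, y, z) by the transformed coordinates.
Substitute the transformed coordinates into each option and compare with the original:
(A) x + y  ->  (y) + (z) = y + z   [differs from x + y: not invariant]
(B) y + z  ->  (z) + (x) = x + z   [differs from y + z: not invariant]
(C) x + y + z  ->  (y) + (z) + (x) = x + y + z   [equals x + y + z: invariant]
(D) x^2 + y^2  ->  (y)^2 + (z)^2 = y^2 + z^2   [differs from x^2 + y^2: not invariant]

Only option (C), x + y + z, is unchanged by the transformation.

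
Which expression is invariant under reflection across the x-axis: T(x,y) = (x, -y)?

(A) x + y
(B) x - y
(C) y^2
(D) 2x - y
C

The map is reflection across the x-axis: T(x,y) = (x, -y).
Substitute the transformed coordinates into each option and compare with the original:
(A) x + y  ->  (x) + (-y) = x - y   [differs from x + y: not invariant]
(B) x - y  ->  (x) - (-y) = x + y   [differs from x - y: not invariant]
(C) y^2  ->  (-y)^2 = y^2   [equals y^2: invariant]
(D) 2x - y  ->  2(x) - (-y) = 2x + y   [differs from 2x - y: not invariant]

Only option (C), y^2, is unchanged by the transformation.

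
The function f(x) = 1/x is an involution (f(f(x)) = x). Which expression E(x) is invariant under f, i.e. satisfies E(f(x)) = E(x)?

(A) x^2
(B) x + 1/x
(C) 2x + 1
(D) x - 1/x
B

Replace x by f(x) = 1/x in each option and simplify. As a quick numerical cross-check, also compare E(3) with E(f(3)) = E(1/3).

(A) x^2  ->  (1/x)^2 = x^(-2); check: E(3) = 9 but E(1/3) = 1/9.   [not invariant]
(B) x + 1/x  ->  (1/x) + 1/(1/x), which simplifies back to x + 1/x; check: E(3) = 10/3, E(1/3) = 10/3.   [invariant]
(C) 2x + 1  ->  2(1/x) + 1 = (x + 2)/x; check: E(3) = 7 but E(1/3) = 5/3.   [not invariant]
(D) x - 1/x  ->  (1/x) - 1/(1/x) = -x + 1/x; check: E(3) = 8/3 but E(1/3) = -8/3.   [not invariant]

Only (B) is unchanged. E is symmetric under swapping x with f(x) = 1/x, which is exactly what an involution does.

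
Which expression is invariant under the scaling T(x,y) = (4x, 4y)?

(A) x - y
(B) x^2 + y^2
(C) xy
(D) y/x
D

Under the uniform scaling T(x,y) = (4x, 4y):
Substitute the transformed coordinates into each option and compare with the original:
(A) x - y  ->  (4x) - (4y) = 4x - 4y   [differs from x - y: not invariant]
(B) x^2 + y^2  ->  (4x)^2 + (4y)^2 = 16x^2 + 16y^2   [differs from x^2 + y^2: not invariant]
(C) xy  ->  (4x)(4y) = 16xy   [differs from xy: not invariant]
(D) y/x  ->  (4y)/(4x) = y/x   [equals y/x: invariant]

Only option (D), y/x, is unchanged by the transformation.
The common factor 4 cancels in a ratio of coordinates, while sums, products and sums of squares pick up factors of 4 or 16.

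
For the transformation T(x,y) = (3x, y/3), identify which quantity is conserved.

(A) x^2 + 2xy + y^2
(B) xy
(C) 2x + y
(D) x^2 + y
B

An expression E(x,y) is invariant under T if E(T(x,y)) = E(x,y). Here T(x,y) = (3x, y/3).
Substitute the transformed coordinates into each option and compare with the original:
(A) x^2 + 2xy + y^2  ->  (3x)^2 + 2(3x)(y/3) + (y/3)^2 = 9x^2 + 2xy + y^2/9   [differs from x^2 + 2xy + y^2: not invariant]
(B) xy  ->  (3x)(y/3) = xy   [equals xy: invariant]
(C) 2x + y  ->  2(3x) + (y/3) = 6x + y/3   [differs from 2x + y: not invariant]
(D) x^2 + y  ->  (3x)^2 + (y/3) = 9x^2 + y/3   [differs from x^2 + y: not invariant]

Only option (B), xy, is unchanged by the transformation.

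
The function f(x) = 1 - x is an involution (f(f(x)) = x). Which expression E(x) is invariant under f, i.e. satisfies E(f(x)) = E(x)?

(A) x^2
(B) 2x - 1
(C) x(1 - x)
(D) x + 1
C

Replace x by f(x) = 1 - x in each option and simplify. As a quick numerical cross-check, also compare E(4) with E(f(4)) = E(-3).

(A) x^2  ->  (1 - x)^2 = (x - 1)^2; check: E(4) = 16 but E(-3) = 9.   [not invariant]
(B) 2x - 1  ->  2(1 - x) - 1 = 1 - 2x; check: E(4) = 7 but E(-3) = -7.   [not invariant]
(C) x(1 - x)  ->  (1 - x)(1 - (1 - x)), which simplifies back to x(1 - x); check: E(4) = -12, E(-3) = -12.   [invariant]
(D) x + 1  ->  (1 - x) + 1 = 2 - x; check: E(4) = 5 but E(-3) = -2.   [not invariant]

Only (C) is unchanged. E is symmetric under swapping x with f(x) = 1 - x, which is exactly what an involution does.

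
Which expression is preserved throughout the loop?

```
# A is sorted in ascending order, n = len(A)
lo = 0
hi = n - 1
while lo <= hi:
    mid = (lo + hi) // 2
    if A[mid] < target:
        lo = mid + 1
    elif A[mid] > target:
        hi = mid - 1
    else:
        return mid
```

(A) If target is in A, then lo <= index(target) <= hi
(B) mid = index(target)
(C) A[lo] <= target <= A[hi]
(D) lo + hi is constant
A

A loop invariant must hold before the first iteration and be re-established by every execution of the body.

(A) If target is in A, then lo <= index(target) <= hi: Before the loop [lo, hi] = [0, n-1] covers every index. When A[mid] < target, sortedness puts target strictly to the right of mid, so setting lo = mid + 1 keeps index(target) in [lo, hi]; symmetrically for hi = mid - 1. Hence 'if target is in A then lo <= index(target) <= hi' holds after every iteration, and when lo > hi it proves target is absent.

The other options fail:
(B) mid = index(target): mid is just the current probe; it equals index(target) only on the iteration that returns.
(C) A[lo] <= target <= A[hi]: fails when target is not in A (e.g. target < A[0] already violates it before the loop), so it is not maintained in general.
(D) lo + hi is constant: each iteration moves exactly one of lo, hi, so lo + hi changes (e.g. 0 + (n-1) becomes (mid+1) + (n-1)).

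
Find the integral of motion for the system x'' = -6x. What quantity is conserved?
E = (x')^2 + 6x^2

Multiply the equation by x':
x' * x'' = -6x * x'
The left side is d/dt[(x')^2/2] and the right side is d/dt[-6x^2/2], so
d/dt[(x')^2/2 + 6x^2/2] = 0, i.e. (x')^2/2 + 6x^2/2 = constant.
Multiplying by 2, the integral of motion is E = (x')^2 + 6x^2.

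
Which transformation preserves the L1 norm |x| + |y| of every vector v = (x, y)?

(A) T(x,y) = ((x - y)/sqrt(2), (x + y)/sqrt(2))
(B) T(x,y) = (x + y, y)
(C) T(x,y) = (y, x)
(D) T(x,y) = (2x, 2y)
C

A transformation preserves a norm if ||T(v)|| = ||v|| for every v; a single vector where the norm changes rules an option out.

(A) T(x,y) = ((x - y)/sqrt(2), (x + y)/sqrt(2)): v = (1, 0) has norm |1| + |0| = 1, but T(v) = (sqrt(2)/2, sqrt(2)/2) has norm sqrt(2) -- not preserved.
(B) T(x,y) = (x + y, y): v = (0, 1) has norm |0| + |1| = 1, but T(v) = (1, 1) has norm 2 -- not preserved.
(C) T(x,y) = (y, x): preserves the norm -- it only permutes the coordinates and/or flips signs, which leaves |x| + |y| unchanged.
(D) T(x,y) = (2x, 2y): v = (1, 0) has norm |1| + |0| = 1, but T(v) = (2, 0) has norm 2 -- not preserved.

Therefore the answer is (C).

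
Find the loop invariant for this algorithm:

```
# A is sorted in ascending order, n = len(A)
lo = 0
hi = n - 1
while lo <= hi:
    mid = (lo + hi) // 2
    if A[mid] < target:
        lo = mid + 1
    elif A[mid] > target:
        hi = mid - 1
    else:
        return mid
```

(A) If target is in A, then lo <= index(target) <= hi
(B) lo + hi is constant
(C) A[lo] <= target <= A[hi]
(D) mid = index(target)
A

A loop invariant must hold before the first iteration and be re-established by every execution of the body.

(A) If target is in A, then lo <= index(target) <= hi: Before the loop [lo, hi] = [0, n-1] covers every index. When A[mid] < target, sortedness puts target strictly to the right of mid, so setting lo = mid + 1 keeps index(target) in [lo, hi]; symmetrically for hi = mid - 1. Hence 'if target is in A then lo <= index(target) <= hi' holds after every iteration, and when lo > hi it proves target is absent.

The other options fail:
(B) lo + hi is constant: each iteration moves exactly one of lo, hi, so lo + hi changes (e.g. 0 + (n-1) becomes (mid+1) + (n-1)).
(C) A[lo] <= target <= A[hi]: fails when target is not in A (e.g. target < A[0] already violates it before the loop), so it is not maintained in general.
(D) mid = index(target): mid is just the current probe; it equals index(target) only on the iteration that returns.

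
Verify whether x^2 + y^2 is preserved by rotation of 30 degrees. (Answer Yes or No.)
Yes

Applying rotation by 30 degrees: x' = x*cos(30 degrees) - y*sin(30 degrees) = sqrt(3)x/2 - y/2, y' = x*sin(30 degrees) + y*cos(30 degrees) = x/2 + sqrt(3)y/2

Substituting into x^2 + y^2:
(sqrt(3)x/2 - y/2)^2 + (x/2 + sqrt(3)y/2)^2
= x^2 + y^2

This equals the original expression x^2 + y^2, so it IS invariant.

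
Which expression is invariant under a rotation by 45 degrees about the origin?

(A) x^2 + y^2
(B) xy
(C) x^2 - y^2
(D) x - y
A

A rotation by 45 degrees sends (x, y) to (sqrt(2)x/2 - sqrt(2)y/2, sqrt(2)x/2 + sqrt(2)y/2).
Substitute the transformed coordinates into each option and compare with the original:
(A) x^2 + y^2  ->  (sqrt(2)x/2 - sqrt(2)y/2)^2 + (sqrt(2)x/2 + sqrt(2)y/2)^2 = x^2 + y^2   [equals x^2 + y^2: invariant]
(B) xy  ->  (sqrt(2)x/2 - sqrt(2)y/2)(sqrt(2)x/2 + sqrt(2)y/2) = x^2/2 - y^2/2   [differs from xy: not invariant]
(C) x^2 - y^2  ->  (sqrt(2)x/2 - sqrt(2)y/2)^2 - (sqrt(2)x/2 + sqrt(2)y/2)^2 = -2xy   [differs from x^2 - y^2: not invariant]
(D) x - y  ->  (sqrt(2)x/2 - sqrt(2)y/2) - (sqrt(2)x/2 + sqrt(2)y/2) = -sqrt(2)y   [differs from x - y: not invariant]

Only option (A), x^2 + y^2, is unchanged by the transformation.
Geometrically, x^2 + y^2 is the squared distance from the origin, which every rotation about the origin preserves.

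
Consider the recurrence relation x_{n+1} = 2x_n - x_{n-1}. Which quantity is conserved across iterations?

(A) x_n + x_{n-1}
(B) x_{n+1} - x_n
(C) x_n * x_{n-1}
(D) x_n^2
B

For the recurrence x_{n+1} = 2x_n - x_{n-1}:

If x_{n+1} = 2x_n - x_{n-1}, then:
x_{n+1} - x_n = x_n - x_{n-1}
The first difference is constant throughout the sequence.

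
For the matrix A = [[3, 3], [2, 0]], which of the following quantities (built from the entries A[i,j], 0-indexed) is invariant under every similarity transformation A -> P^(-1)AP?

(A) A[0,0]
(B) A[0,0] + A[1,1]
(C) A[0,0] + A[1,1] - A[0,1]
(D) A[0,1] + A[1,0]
B

A[0,0] + A[1,1] is the trace of A. By the cyclic property of the trace, tr(P^(-1)AP) = tr(APP^(-1)) = tr(A), so it is the same for every matrix similar to A.

The other combinations are not similarity invariants. For example, take P = [[1, 1], [1, 2]] (det P = 1), so P^(-1) = [[2, -1], [-1, 1]] and
B = P^(-1)AP = [[10, 16], [-4, -7]].
Evaluating each option on A and on B:
(A) A[0,0]: 3 for A, 10 for B -> changes
(B) A[0,0] + A[1,1]: 3 for A, 3 for B -> unchanged
(C) A[0,0] + A[1,1] - A[0,1]: 0 for A, -13 for B -> changes
(D) A[0,1] + A[1,0]: 5 for A, 12 for B -> changes

Only (B) A[0,0] + A[1,1] = 3 survives (and it does so for every P, not just this one), so it is the invariant.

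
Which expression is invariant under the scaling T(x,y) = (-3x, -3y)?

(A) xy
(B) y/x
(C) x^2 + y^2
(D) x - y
B

Under the uniform scaling T(x,y) = (-3x, -3y):
Substitute the transformed coordinates into each option and compare with the original:
(A) xy  ->  (-3x)(-3y) = 9xy   [differs from xy: not invariant]
(B) y/x  ->  (-3y)/(-3x) = y/x   [equals y/x: invariant]
(C) x^2 + y^2  ->  (-3x)^2 + (-3y)^2 = 9x^2 + 9y^2   [differs from x^2 + y^2: not invariant]
(D) x - y  ->  (-3x) - (-3y) = -3x + 3y   [differs from x - y: not invariant]

Only option (B), y/x, is unchanged by the transformation.
The common factor -3 cancels in a ratio of coordinates, while sums, products and sums of squares pick up factors of -3 or 9.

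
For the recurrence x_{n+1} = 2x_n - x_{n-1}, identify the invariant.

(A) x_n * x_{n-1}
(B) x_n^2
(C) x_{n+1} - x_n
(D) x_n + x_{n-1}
C

For the recurrence x_{n+1} = 2x_n - x_{n-1}:

If x_{n+1} = 2x_n - x_{n-1}, then:
x_{n+1} - x_n = x_n - x_{n-1}
The first difference is constant throughout the sequence.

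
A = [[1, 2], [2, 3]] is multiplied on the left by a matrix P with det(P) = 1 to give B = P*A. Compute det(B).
-1

By the multiplicative property of determinants, det(B) = det(P*A) = det(P) * det(A) = det(A),
so the determinant is invariant under multiplication by any determinant-1 matrix; we just need det(A).

det(A) = (1)(3) - (2)(2) = 3 - 4 = -1

Therefore det(B) = 1 * (-1) = -1.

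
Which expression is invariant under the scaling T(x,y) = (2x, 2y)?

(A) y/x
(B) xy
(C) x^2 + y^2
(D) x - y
A

Under the uniform scaling T(x,y) = (2x, 2y):
Substitute the transformed coordinates into each option and compare with the original:
(A) y/x  ->  (2y)/(2x) = y/x   [equals y/x: invariant]
(B) xy  ->  (2x)(2y) = 4xy   [differs from xy: not invariant]
(C) x^2 + y^2  ->  (2x)^2 + (2y)^2 = 4x^2 + 4y^2   [differs from x^2 + y^2: not invariant]
(D) x - y  ->  (2x) - (2y) = 2x - 2y   [differs from x - y: not invariant]

Only option (A), y/x, is unchanged by the transformation.
The common factor 2 cancels in a ratio of coordinates, while sums, products and sums of squares pick up factors of 2 or 4.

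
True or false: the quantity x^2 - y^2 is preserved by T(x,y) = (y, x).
False

Substitute T(x,y) = (y, x) into the expression and compare with the original.

Original: x^2 - y^2
After applying T: (y)^2 - (x)^2 = -x^2 + y^2

This differs from the original x^2 - y^2 (difference: -2x^2 + 2y^2), so the expression is NOT invariant.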